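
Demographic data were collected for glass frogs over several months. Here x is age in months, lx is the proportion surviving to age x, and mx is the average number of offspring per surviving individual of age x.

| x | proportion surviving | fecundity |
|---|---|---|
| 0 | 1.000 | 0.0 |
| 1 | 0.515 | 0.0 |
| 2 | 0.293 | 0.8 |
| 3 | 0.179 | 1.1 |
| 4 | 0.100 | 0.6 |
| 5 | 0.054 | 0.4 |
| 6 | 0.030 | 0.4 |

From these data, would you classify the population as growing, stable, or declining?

R0 = Σ lx·mx = 0 + 0 + 0.2344 + 0.1969 + 0.06 + 0.0216 + 0.012 = 0.5249
R0 < 1, so the population is declining.

declining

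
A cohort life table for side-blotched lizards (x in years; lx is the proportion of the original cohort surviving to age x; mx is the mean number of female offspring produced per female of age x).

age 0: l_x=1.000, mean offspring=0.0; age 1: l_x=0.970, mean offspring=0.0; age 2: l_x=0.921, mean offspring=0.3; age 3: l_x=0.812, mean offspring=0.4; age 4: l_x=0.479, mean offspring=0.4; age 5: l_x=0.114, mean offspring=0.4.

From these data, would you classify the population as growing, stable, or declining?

declining

R0 = Σ lx·mx = 0 + 0 + 0.2763 + 0.3248 + 0.1916 + 0.0456 = 0.8383
R0 < 1, so the population is declining.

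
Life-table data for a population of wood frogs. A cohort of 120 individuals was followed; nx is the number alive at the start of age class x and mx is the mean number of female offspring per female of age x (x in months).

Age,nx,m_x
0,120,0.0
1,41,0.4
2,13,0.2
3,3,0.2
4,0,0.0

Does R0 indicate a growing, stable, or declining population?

lx = nx/n0 = nx/120: 1, 0.34167…, 0.10833…, 0.025, 0
R0 = Σ lx·mx = 0 + 0.136667… + 0.021667… + 0.005 + 0 = 0.163333…
R0 < 1, so the population is declining.

declining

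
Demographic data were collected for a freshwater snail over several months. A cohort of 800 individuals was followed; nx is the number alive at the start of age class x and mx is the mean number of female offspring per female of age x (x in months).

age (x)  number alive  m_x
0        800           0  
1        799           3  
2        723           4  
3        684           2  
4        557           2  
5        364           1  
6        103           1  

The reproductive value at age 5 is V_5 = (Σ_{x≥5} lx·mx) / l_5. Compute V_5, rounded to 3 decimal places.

lx = nx/n0 = nx/800: 1, 0.99875, 0.90375, 0.855, 0.69625, 0.455, 0.12875
lx·mx for x ≥ 5: 0.455, 0.12875 → sum = 0.58375
V_5 = 0.58375 / l_5 = 0.58375 / 0.455 = 1.282967… → 1.283

1.283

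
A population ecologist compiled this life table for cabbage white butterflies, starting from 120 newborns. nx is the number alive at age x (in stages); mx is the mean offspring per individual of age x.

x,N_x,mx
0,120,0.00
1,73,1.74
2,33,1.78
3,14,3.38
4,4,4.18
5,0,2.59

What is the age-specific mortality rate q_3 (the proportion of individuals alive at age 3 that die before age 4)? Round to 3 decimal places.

lx = nx/n0 = nx/120: 1, 0.60833…, 0.275, 0.11667…, 0.03333…, 0
q_3 = (l_3 − l_4) / l_3 = (0.116667… − 0.033333…) / 0.116667…
     = 0.083333… / 0.116667… = 0.714286… → 0.714

0.714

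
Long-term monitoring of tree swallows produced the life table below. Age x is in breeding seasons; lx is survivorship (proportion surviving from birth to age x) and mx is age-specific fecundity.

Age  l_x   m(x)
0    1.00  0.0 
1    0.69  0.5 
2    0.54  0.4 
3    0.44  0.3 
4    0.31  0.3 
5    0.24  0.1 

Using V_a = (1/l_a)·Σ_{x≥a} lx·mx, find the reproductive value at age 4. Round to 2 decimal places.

lx·mx for x ≥ 4: 0.093, 0.024 → sum = 0.117
V_4 = 0.117 / l_4 = 0.117 / 0.31 = 0.377419… → 0.38

0.38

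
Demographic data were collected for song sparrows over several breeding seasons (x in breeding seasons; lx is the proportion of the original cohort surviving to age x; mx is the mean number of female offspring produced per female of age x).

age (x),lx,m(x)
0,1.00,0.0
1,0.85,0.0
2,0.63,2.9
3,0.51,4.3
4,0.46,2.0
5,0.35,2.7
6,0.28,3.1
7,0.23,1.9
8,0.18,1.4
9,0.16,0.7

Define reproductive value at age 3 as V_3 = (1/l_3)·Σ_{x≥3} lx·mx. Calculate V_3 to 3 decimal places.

lx·mx for x ≥ 3: 2.193, 0.92, 0.945, 0.868, 0.437, 0.252, 0.112 → sum = 5.727
V_3 = 5.727 / l_3 = 5.727 / 0.51 = 11.229412… → 11.229

11.229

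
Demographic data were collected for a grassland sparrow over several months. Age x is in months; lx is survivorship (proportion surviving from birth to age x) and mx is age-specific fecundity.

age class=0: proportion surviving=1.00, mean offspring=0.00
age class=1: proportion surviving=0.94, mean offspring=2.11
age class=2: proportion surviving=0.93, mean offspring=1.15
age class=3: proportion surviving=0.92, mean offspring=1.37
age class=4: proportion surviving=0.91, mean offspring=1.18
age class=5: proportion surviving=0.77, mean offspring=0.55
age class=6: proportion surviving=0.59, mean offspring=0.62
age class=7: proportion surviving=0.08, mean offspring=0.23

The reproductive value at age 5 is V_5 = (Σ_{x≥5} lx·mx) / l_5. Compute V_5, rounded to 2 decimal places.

lx·mx for x ≥ 5: 0.4235, 0.3658, 0.0184 → sum = 0.8077
V_5 = 0.8077 / l_5 = 0.8077 / 0.77 = 1.048961… → 1.05

1.05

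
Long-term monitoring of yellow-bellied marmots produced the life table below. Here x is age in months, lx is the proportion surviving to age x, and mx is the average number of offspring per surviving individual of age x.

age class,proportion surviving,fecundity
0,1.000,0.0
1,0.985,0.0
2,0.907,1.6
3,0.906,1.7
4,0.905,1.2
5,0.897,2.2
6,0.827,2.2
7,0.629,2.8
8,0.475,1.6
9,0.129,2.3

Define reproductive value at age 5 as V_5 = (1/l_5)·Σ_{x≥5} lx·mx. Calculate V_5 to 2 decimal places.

7.37

lx·mx for x ≥ 5: 1.9734, 1.8194, 1.7612, 0.76, 0.2967 → sum = 6.6107
V_5 = 6.6107 / l_5 = 6.6107 / 0.897 = 7.369788… → 7.37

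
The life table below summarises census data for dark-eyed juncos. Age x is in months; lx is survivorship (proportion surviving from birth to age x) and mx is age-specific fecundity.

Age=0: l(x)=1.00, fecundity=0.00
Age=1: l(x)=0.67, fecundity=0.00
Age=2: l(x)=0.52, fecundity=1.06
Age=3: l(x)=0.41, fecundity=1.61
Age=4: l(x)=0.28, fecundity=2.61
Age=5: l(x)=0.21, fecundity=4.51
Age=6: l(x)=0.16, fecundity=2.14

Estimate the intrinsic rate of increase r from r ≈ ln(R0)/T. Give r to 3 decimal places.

0.296

R0 = Σ lx·mx = 0 + 0 + 0.5512 + 0.6601 + 0.7308 + 0.9471 + 0.3424 = 3.2316
Σ x·lx·mx = 12.7958; T = 12.7958/3.2316 = 3.95959…
r ≈ ln(R0)/T = ln(3.2316)/3.95959… = 0.29624… → 0.296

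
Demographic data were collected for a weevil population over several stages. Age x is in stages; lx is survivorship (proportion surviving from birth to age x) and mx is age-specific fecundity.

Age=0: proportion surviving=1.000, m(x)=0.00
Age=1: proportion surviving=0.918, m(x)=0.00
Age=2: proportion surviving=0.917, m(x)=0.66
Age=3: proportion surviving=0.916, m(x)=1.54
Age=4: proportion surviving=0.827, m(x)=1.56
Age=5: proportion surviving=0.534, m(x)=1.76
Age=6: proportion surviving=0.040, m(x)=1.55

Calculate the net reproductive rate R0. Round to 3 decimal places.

4.308

lx·mx by age: 0, 0, 0.60522, 1.41064, 1.29012, 0.93984, 0.062
R0 = Σ lx·mx = 4.30782 → 4.308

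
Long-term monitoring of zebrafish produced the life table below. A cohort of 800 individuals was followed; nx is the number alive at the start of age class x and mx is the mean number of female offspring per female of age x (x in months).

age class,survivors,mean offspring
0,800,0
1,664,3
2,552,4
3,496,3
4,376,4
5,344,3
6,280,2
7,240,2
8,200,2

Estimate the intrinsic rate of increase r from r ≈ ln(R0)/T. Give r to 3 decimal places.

lx = nx/n0 = nx/800: 1, 0.83, 0.69, 0.62, 0.47, 0.43, 0.35, 0.3, 0.25
R0 = Σ lx·mx = 0 + 2.49 + 2.76 + 1.86 + 1.88 + 1.29 + 0.7 + 0.6 + 0.5 = 12.08
Σ x·lx·mx = 39.96; T = 39.96/12.08 = 3.30795…
r ≈ ln(R0)/T = ln(12.08)/3.30795… = 0.7532… → 0.753

0.753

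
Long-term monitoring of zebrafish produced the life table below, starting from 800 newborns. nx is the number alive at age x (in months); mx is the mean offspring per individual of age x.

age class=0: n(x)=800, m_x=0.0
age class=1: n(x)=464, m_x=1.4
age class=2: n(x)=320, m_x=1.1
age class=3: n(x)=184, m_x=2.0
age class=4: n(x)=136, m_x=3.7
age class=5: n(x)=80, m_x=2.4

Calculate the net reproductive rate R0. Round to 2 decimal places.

2.58

lx = nx/n0 = nx/800: 1, 0.58, 0.4, 0.23, 0.17, 0.1
lx·mx by age: 0, 0.812, 0.44, 0.46, 0.629, 0.24
R0 = Σ lx·mx = 2.581 → 2.58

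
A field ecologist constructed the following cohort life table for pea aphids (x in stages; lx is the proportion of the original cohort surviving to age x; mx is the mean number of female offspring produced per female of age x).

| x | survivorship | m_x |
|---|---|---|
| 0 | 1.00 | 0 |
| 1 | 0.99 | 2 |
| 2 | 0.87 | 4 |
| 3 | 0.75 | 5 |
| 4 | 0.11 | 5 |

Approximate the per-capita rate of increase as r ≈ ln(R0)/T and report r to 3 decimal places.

0.993

R0 = Σ lx·mx = 0 + 1.98 + 3.48 + 3.75 + 0.55 = 9.76
Σ x·lx·mx = 22.39; T = 22.39/9.76 = 2.29406…
r ≈ ln(R0)/T = ln(9.76)/2.29406… = 0.99313… → 0.993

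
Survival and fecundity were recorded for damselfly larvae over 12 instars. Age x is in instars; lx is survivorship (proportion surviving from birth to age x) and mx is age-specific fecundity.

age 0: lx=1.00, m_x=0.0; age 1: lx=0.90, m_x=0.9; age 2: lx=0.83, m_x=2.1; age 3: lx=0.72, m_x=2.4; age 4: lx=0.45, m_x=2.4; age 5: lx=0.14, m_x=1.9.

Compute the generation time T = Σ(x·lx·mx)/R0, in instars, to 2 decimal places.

lx·mx: 0, 0.81, 1.743, 1.728, 1.08, 0.266 → R0 = 5.627
x·lx·mx: 0, 0.81, 3.486, 5.184, 4.32, 1.33 → Σ = 15.13
T = 15.13 / 5.627 = 2.688822… → 2.69

2.69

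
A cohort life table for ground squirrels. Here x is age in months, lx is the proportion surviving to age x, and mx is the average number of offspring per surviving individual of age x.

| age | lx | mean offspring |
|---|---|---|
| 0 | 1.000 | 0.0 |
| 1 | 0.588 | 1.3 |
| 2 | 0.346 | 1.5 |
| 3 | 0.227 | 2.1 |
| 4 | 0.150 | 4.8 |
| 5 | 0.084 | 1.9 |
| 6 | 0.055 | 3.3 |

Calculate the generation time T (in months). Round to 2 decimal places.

lx·mx: 0, 0.7644, 0.519, 0.4767, 0.72, 0.1596, 0.1815 → R0 = 2.8212
x·lx·mx: 0, 0.7644, 1.038, 1.4301, 2.88, 0.798, 1.089 → Σ = 7.9995
T = 7.9995 / 2.8212 = 2.835496… → 2.84

2.84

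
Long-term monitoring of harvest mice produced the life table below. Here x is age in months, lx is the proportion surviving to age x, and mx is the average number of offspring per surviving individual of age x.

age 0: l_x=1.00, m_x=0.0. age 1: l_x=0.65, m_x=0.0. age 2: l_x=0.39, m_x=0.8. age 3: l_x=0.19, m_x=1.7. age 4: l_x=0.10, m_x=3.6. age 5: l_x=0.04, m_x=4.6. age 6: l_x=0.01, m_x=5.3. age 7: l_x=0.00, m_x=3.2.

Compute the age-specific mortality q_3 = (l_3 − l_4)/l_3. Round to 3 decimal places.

0.474

q_3 = (l_3 − l_4) / l_3 = (0.19 − 0.1) / 0.19
     = 0.09 / 0.19 = 0.473684… → 0.474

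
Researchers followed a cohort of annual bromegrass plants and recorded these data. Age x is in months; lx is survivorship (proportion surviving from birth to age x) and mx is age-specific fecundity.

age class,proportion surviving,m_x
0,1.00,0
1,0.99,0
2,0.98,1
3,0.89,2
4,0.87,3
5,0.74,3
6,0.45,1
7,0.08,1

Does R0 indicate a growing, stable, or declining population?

growing

R0 = Σ lx·mx = 0 + 0 + 0.98 + 1.78 + 2.61 + 2.22 + 0.45 + 0.08 = 8.12
R0 > 1, so the population is growing.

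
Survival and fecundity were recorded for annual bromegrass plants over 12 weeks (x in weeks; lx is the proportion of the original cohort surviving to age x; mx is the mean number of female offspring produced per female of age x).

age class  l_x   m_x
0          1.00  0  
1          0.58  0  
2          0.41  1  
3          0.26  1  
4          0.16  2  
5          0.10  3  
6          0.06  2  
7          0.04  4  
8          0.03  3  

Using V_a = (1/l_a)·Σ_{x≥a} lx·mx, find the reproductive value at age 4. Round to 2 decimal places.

6.19

lx·mx for x ≥ 4: 0.32, 0.3, 0.12, 0.16, 0.09 → sum = 0.99
V_4 = 0.99 / l_4 = 0.99 / 0.16 = 6.1875 → 6.19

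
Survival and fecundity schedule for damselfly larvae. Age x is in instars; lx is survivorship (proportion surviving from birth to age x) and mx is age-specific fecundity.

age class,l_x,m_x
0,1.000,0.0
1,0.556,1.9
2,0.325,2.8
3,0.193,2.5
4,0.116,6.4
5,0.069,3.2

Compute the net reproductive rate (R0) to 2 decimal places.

3.41

lx·mx by age: 0, 1.0564, 0.91, 0.4825, 0.7424, 0.2208
R0 = Σ lx·mx = 3.4121 → 3.41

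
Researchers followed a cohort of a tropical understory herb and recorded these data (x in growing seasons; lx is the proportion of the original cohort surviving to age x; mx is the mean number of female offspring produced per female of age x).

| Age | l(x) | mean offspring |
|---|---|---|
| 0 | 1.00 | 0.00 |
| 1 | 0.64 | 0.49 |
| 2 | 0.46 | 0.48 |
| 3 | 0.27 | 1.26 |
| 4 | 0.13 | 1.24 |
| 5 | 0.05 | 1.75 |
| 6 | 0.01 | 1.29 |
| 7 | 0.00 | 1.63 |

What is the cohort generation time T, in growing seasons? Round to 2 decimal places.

2.58

lx·mx: 0, 0.3136, 0.2208, 0.3402, 0.1612, 0.0875, 0.0129, 0 → R0 = 1.1362
x·lx·mx: 0, 0.3136, 0.4416, 1.0206, 0.6448, 0.4375, 0.0774, 0 → Σ = 2.9355
T = 2.9355 / 1.1362 = 2.583612… → 2.58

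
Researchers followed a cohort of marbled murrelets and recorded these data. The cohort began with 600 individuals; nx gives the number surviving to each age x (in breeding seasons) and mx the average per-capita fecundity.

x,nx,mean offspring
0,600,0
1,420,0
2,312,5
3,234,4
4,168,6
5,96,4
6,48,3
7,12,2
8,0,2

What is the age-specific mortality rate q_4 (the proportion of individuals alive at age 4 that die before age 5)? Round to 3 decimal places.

0.429

lx = nx/n0 = nx/600: 1, 0.7, 0.52, 0.39, 0.28, 0.16, 0.08, 0.02, 0
q_4 = (l_4 − l_5) / l_4 = (0.28 − 0.16) / 0.28
     = 0.12 / 0.28 = 0.428571… → 0.429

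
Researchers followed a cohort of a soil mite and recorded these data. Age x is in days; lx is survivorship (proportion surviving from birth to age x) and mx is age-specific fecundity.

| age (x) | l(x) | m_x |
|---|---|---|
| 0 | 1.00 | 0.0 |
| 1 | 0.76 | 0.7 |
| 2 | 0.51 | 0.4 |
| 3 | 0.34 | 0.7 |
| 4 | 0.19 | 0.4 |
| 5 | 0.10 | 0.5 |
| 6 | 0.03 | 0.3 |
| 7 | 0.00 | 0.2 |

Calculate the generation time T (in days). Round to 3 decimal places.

2.040

lx·mx: 0, 0.532, 0.204, 0.238, 0.076, 0.05, 0.009, 0 → R0 = 1.109
x·lx·mx: 0, 0.532, 0.408, 0.714, 0.304, 0.25, 0.054, 0 → Σ = 2.262
T = 2.262 / 1.109 = 2.039675… → 2.040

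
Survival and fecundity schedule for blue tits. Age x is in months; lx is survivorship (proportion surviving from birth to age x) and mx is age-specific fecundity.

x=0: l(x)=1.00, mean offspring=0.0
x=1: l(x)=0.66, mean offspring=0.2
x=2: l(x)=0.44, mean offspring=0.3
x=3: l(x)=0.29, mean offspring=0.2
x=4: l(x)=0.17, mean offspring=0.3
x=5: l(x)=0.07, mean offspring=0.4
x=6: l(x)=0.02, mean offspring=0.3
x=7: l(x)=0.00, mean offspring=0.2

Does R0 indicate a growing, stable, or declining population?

declining

R0 = Σ lx·mx = 0 + 0.132 + 0.132 + 0.058 + 0.051 + 0.028 + 0.006 + 0 = 0.407
R0 < 1, so the population is declining.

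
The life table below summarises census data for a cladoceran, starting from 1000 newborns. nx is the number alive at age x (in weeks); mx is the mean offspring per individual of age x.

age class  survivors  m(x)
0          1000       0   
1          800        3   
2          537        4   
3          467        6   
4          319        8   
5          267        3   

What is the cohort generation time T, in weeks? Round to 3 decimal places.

2.739

lx = nx/n0 = nx/1000: 1, 0.8, 0.537, 0.467, 0.319, 0.267
lx·mx: 0, 2.4, 2.148, 2.802, 2.552, 0.801 → R0 = 10.703
x·lx·mx: 0, 2.4, 4.296, 8.406, 10.208, 4.005 → Σ = 29.315
T = 29.315 / 10.703 = 2.738952… → 2.739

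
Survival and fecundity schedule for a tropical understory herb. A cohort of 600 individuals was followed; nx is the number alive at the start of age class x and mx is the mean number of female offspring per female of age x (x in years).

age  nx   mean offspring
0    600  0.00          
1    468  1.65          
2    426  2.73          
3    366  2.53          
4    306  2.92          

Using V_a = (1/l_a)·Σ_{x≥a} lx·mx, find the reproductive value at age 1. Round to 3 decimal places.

lx = nx/n0 = nx/600: 1, 0.78, 0.71, 0.61, 0.51
lx·mx for x ≥ 1: 1.287, 1.9383, 1.5433, 1.4892 → sum = 6.2578
V_1 = 6.2578 / l_1 = 6.2578 / 0.78 = 8.022821… → 8.023

8.023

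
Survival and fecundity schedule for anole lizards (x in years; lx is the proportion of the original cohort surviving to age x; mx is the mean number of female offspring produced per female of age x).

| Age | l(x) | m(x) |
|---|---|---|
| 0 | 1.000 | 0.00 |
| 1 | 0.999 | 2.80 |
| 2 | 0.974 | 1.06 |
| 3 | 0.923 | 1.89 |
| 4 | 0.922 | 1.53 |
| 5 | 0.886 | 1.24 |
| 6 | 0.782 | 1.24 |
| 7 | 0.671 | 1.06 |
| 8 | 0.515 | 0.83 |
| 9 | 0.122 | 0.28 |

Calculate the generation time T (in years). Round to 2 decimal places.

lx·mx: 0, 2.7972, 1.03244, 1.74447, 1.41066, 1.09864, 0.96968, 0.71126, 0.42745, 0.03416 → R0 = 10.22596
x·lx·mx: 0, 2.7972, 2.06488, 5.23341, 5.64264, 5.4932, 5.81808, 4.97882, 3.4196, 0.30744 → Σ = 35.75527
T = 35.75527 / 10.22596 = 3.49652… → 3.50

3.50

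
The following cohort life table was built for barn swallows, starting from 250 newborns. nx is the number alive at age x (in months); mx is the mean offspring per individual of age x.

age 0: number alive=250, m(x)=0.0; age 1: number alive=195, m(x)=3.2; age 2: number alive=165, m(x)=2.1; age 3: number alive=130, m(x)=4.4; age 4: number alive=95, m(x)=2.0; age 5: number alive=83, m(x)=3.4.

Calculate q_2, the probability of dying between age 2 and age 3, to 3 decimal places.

0.212

lx = nx/n0 = nx/250: 1, 0.78, 0.66, 0.52, 0.38, 0.332
q_2 = (l_2 − l_3) / l_2 = (0.66 − 0.52) / 0.66
     = 0.14 / 0.66 = 0.212121… → 0.212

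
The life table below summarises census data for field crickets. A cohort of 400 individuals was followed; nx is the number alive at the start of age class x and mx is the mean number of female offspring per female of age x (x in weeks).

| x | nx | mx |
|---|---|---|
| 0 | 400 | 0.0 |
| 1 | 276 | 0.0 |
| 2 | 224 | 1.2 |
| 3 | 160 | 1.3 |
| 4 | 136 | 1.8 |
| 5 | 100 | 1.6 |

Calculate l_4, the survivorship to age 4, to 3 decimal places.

l_4 = n_4/n_0 = 136/400 = 0.34 → 0.340

0.340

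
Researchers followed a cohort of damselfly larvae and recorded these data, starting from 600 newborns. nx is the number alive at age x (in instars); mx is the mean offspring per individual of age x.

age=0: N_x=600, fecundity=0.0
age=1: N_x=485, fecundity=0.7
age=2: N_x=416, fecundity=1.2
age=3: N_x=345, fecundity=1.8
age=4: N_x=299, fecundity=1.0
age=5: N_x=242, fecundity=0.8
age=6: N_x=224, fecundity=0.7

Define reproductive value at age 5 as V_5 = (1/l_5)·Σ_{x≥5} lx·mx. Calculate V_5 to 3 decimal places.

lx = nx/n0 = nx/600: 1, 0.80833…, 0.69333…, 0.575, 0.49833…, 0.40333…, 0.37333…
lx·mx for x ≥ 5: 0.322667…, 0.261333… → sum = 0.584…
V_5 = 0.584… / l_5 = 0.584… / 0.403333… = 1.447934… → 1.448

1.448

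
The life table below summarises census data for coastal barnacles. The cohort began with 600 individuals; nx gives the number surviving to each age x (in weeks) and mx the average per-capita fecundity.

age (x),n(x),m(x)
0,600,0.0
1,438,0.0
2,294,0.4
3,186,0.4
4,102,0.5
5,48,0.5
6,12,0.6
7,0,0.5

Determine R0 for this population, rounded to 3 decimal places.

lx = nx/n0 = nx/600: 1, 0.73, 0.49, 0.31, 0.17, 0.08, 0.02, 0
lx·mx by age: 0, 0, 0.196, 0.124, 0.085, 0.04, 0.012, 0
R0 = Σ lx·mx = 0.457 → 0.457

0.457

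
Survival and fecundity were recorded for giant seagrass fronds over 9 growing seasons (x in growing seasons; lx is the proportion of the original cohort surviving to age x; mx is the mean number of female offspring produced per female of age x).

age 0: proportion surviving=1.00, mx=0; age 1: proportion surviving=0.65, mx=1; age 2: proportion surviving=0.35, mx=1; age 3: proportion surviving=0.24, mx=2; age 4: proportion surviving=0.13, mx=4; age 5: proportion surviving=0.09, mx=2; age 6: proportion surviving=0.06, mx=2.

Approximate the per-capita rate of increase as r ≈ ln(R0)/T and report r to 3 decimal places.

0.295

R0 = Σ lx·mx = 0 + 0.65 + 0.35 + 0.48 + 0.52 + 0.18 + 0.12 = 2.3
Σ x·lx·mx = 6.49; T = 6.49/2.3 = 2.82174…
r ≈ ln(R0)/T = ln(2.3)/2.82174… = 0.29518… → 0.295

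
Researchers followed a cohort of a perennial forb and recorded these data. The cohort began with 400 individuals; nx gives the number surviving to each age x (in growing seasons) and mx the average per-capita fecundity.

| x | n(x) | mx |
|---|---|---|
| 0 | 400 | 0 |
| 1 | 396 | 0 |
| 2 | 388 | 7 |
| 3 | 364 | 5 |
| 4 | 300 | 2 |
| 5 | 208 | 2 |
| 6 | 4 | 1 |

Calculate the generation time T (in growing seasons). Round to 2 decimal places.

lx = nx/n0 = nx/400: 1, 0.99, 0.97, 0.91, 0.75, 0.52, 0.01
lx·mx: 0, 0, 6.79, 4.55, 1.5, 1.04, 0.01 → R0 = 13.89
x·lx·mx: 0, 0, 13.58, 13.65, 6, 5.2, 0.06 → Σ = 38.49
T = 38.49 / 13.89 = 2.771058… → 2.77

2.77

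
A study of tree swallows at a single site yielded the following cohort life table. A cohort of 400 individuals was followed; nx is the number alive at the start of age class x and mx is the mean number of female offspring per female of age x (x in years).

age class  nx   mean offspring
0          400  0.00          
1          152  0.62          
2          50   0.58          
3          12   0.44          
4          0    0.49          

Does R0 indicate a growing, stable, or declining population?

lx = nx/n0 = nx/400: 1, 0.38, 0.125, 0.03, 0
R0 = Σ lx·mx = 0 + 0.2356 + 0.0725 + 0.0132 + 0 = 0.3213
R0 < 1, so the population is declining.

declining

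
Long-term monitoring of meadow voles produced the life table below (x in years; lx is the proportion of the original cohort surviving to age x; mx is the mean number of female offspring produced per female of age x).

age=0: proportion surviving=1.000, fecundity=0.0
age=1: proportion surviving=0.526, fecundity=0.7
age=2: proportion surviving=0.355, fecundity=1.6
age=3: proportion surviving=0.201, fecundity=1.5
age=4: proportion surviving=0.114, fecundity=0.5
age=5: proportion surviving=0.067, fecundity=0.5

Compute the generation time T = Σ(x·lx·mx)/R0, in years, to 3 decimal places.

2.111

lx·mx: 0, 0.3682, 0.568, 0.3015, 0.057, 0.0335 → R0 = 1.3282
x·lx·mx: 0, 0.3682, 1.136, 0.9045, 0.228, 0.1675 → Σ = 2.8042
T = 2.8042 / 1.3282 = 2.111278… → 2.111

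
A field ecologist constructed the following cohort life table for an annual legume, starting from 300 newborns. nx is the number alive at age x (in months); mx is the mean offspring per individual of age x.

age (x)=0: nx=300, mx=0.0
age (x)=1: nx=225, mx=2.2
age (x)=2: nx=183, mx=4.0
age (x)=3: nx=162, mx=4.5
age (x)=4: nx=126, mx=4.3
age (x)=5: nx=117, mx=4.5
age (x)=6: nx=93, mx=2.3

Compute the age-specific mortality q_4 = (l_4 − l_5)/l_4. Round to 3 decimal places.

lx = nx/n0 = nx/300: 1, 0.75, 0.61, 0.54, 0.42, 0.39, 0.31
q_4 = (l_4 − l_5) / l_4 = (0.42 − 0.39) / 0.42
     = 0.03 / 0.42 = 0.071429… → 0.071

0.071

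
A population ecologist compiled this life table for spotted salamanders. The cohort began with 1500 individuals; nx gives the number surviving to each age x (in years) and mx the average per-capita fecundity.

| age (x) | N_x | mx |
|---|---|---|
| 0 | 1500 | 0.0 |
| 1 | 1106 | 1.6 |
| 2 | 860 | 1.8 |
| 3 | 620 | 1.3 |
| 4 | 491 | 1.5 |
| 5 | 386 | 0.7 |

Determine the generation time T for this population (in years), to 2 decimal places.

lx = nx/n0 = nx/1500: 1, 0.73733…, 0.57333…, 0.41333…, 0.32733…, 0.25733…
lx·mx: 0, 1.179733…, 1.032…, 0.537333…, 0.491…, 0.180133… → R0 = 3.4202…
x·lx·mx: 0, 1.179733…, 2.064…, 1.612…, 1.964…, 0.900667… → Σ = 7.7204…
T = 7.7204… / 3.4202… = 2.257295… → 2.26

2.26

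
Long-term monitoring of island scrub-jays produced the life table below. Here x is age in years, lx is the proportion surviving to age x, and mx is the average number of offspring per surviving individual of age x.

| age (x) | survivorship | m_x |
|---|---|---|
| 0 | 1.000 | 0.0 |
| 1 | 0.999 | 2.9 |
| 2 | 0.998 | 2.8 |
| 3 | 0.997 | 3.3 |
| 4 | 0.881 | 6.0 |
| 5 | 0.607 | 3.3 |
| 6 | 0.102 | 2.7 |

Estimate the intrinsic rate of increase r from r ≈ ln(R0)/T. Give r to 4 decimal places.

R0 = Σ lx·mx = 0 + 2.8971 + 2.7944 + 3.2901 + 5.286 + 2.0031 + 0.2754 = 16.5461
Σ x·lx·mx = 51.1681; T = 51.1681/16.5461 = 3.09246…
r ≈ ln(R0)/T = ln(16.5461)/3.09246… = 0.907418… → 0.9074

0.9074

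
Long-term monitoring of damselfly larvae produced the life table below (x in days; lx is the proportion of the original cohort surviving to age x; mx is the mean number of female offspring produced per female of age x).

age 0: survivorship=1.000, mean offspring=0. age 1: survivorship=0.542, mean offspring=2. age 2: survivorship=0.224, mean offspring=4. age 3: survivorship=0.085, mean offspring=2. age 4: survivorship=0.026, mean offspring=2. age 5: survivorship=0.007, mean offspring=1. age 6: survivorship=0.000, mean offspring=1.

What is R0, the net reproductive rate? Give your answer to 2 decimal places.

2.21

lx·mx by age: 0, 1.084, 0.896, 0.17, 0.052, 0.007, 0
R0 = Σ lx·mx = 2.209 → 2.21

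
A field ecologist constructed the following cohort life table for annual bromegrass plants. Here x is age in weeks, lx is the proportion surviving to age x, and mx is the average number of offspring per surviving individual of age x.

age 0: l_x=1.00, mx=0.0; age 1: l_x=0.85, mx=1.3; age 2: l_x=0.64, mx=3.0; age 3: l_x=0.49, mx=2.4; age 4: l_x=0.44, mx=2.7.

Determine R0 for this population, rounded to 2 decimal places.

5.39

lx·mx by age: 0, 1.105, 1.92, 1.176, 1.188
R0 = Σ lx·mx = 5.389 → 5.39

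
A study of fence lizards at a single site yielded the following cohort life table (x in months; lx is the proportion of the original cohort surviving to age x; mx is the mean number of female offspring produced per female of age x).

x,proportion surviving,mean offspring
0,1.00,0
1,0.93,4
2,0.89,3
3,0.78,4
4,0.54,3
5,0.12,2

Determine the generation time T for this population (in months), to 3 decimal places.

2.296

lx·mx: 0, 3.72, 2.67, 3.12, 1.62, 0.24 → R0 = 11.37
x·lx·mx: 0, 3.72, 5.34, 9.36, 6.48, 1.2 → Σ = 26.1
T = 26.1 / 11.37 = 2.295515… → 2.296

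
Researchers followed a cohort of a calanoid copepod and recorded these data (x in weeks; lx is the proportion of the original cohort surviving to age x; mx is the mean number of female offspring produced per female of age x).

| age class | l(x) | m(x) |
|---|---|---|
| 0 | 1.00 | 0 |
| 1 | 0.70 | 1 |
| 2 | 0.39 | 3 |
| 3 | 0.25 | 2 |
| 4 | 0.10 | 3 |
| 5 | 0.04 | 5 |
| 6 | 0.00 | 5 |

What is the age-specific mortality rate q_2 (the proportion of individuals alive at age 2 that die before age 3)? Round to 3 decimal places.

q_2 = (l_2 − l_3) / l_2 = (0.39 − 0.25) / 0.39
     = 0.14 / 0.39 = 0.358974… → 0.359

0.359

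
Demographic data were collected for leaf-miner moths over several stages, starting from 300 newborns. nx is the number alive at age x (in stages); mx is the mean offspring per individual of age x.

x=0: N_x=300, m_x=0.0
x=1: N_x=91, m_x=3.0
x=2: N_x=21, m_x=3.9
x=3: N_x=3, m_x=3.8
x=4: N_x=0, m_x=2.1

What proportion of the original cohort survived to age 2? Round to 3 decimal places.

l_2 = n_2/n_0 = 21/300 = 0.07 → 0.070

0.070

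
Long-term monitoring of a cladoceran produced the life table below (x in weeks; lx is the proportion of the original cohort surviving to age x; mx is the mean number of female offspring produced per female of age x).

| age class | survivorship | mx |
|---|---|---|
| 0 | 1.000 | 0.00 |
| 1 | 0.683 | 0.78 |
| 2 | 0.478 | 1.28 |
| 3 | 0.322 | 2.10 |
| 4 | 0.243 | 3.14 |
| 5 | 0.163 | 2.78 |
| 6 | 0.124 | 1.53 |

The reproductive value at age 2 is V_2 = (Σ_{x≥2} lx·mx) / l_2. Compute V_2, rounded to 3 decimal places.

lx·mx for x ≥ 2: 0.61184, 0.6762, 0.76302, 0.45314, 0.18972 → sum = 2.69392
V_2 = 2.69392 / l_2 = 2.69392 / 0.478 = 5.635816… → 5.636

5.636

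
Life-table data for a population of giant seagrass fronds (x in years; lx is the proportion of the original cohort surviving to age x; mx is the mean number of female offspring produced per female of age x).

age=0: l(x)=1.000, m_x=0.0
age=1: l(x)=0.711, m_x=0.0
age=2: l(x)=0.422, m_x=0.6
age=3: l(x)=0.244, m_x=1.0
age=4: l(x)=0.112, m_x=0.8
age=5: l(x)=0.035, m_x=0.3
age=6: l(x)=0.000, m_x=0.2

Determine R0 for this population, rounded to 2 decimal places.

lx·mx by age: 0, 0, 0.2532, 0.244, 0.0896, 0.0105, 0
R0 = Σ lx·mx = 0.5973 → 0.60

0.60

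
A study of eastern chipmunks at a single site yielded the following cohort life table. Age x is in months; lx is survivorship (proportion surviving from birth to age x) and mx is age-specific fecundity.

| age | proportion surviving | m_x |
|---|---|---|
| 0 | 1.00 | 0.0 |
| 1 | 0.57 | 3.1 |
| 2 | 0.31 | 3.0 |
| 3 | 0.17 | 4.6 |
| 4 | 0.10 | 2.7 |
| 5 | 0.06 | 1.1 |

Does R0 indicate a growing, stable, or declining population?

R0 = Σ lx·mx = 0 + 1.767 + 0.93 + 0.782 + 0.27 + 0.066 = 3.815
R0 > 1, so the population is growing.

growing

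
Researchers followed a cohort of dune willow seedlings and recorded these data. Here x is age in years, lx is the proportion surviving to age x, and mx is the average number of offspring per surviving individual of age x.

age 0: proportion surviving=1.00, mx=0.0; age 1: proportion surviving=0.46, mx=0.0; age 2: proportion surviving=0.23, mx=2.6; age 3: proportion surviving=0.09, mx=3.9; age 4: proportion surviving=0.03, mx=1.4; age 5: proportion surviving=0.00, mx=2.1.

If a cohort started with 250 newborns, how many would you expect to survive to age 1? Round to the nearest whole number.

Expected survivors = N0 · l_1 = 250 × 0.46 = 115 → 115

115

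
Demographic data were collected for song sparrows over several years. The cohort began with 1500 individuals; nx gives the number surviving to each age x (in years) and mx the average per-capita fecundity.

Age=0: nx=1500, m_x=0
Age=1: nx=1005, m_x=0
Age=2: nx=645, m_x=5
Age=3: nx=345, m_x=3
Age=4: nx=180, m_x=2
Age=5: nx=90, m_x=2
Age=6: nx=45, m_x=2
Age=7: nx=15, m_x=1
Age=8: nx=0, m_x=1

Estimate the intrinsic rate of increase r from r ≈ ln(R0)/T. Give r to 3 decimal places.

lx = nx/n0 = nx/1500: 1, 0.67, 0.43, 0.23, 0.12, 0.06, 0.03, 0.01, 0
R0 = Σ lx·mx = 0 + 0 + 2.15 + 0.69 + 0.24 + 0.12 + 0.06 + 0.01 + 0 = 3.27
Σ x·lx·mx = 8.36; T = 8.36/3.27 = 2.55657…
r ≈ ln(R0)/T = ln(3.27)/2.55657… = 0.46343… → 0.463

0.463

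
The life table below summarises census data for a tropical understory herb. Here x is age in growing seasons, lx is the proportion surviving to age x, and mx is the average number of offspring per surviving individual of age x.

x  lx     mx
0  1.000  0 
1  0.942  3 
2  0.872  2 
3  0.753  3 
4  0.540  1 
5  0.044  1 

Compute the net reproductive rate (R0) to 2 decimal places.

7.41

lx·mx by age: 0, 2.826, 1.744, 2.259, 0.54, 0.044
R0 = Σ lx·mx = 7.413 → 7.41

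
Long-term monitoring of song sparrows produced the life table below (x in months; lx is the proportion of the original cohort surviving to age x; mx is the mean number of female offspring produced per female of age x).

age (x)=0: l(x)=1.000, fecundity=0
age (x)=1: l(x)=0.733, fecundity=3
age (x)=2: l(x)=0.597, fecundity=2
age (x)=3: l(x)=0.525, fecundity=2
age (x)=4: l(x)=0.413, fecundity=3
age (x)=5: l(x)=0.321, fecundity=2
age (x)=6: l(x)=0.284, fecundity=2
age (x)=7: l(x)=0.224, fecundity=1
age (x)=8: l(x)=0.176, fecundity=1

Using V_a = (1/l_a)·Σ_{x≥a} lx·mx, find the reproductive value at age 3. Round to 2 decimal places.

lx·mx for x ≥ 3: 1.05, 1.239, 0.642, 0.568, 0.224, 0.176 → sum = 3.899
V_3 = 3.899 / l_3 = 3.899 / 0.525 = 7.426667… → 7.43

7.43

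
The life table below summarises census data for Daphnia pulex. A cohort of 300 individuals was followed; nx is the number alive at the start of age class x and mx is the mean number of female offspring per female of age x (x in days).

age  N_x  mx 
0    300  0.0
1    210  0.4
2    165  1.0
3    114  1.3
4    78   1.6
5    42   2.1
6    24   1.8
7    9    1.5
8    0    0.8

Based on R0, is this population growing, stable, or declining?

lx = nx/n0 = nx/300: 1, 0.7, 0.55, 0.38, 0.26, 0.14, 0.08, 0.03, 0
R0 = Σ lx·mx = 0 + 0.28 + 0.55 + 0.494 + 0.416 + 0.294 + 0.144 + 0.045 + 0 = 2.223
R0 > 1, so the population is growing.

growing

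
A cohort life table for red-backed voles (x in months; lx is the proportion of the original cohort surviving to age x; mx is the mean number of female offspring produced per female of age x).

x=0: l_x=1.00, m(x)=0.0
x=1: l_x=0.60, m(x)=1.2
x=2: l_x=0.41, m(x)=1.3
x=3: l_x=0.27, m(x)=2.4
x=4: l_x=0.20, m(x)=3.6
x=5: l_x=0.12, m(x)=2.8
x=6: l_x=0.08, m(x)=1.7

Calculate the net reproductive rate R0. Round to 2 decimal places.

3.09

lx·mx by age: 0, 0.72, 0.533, 0.648, 0.72, 0.336, 0.136
R0 = Σ lx·mx = 3.093 → 3.09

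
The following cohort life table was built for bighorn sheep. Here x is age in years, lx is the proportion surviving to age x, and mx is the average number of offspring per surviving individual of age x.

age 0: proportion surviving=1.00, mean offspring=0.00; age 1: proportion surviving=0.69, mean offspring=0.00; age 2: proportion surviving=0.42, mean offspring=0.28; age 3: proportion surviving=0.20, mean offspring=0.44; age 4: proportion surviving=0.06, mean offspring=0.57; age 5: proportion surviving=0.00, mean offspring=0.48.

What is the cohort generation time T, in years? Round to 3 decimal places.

lx·mx: 0, 0, 0.1176, 0.088, 0.0342, 0 → R0 = 0.2398
x·lx·mx: 0, 0, 0.2352, 0.264, 0.1368, 0 → Σ = 0.636
T = 0.636 / 0.2398 = 2.65221… → 2.652

2.652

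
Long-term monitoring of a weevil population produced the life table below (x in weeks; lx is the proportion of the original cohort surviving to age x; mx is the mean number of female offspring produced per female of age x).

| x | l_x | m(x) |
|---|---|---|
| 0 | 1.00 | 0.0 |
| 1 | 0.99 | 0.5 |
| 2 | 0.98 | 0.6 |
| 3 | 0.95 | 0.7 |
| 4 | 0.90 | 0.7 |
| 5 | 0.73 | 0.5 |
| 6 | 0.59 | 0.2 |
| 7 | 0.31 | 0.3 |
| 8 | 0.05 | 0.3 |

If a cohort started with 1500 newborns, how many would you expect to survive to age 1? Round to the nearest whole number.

Expected survivors = N0 · l_1 = 1500 × 0.99 = 1485 → 1485

1485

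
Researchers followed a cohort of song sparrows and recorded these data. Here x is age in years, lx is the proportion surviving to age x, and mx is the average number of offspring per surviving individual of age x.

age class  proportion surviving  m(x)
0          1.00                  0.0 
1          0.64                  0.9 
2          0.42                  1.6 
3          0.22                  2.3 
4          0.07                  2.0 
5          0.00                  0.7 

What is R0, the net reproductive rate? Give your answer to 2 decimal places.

lx·mx by age: 0, 0.576, 0.672, 0.506, 0.14, 0
R0 = Σ lx·mx = 1.894 → 1.89

1.89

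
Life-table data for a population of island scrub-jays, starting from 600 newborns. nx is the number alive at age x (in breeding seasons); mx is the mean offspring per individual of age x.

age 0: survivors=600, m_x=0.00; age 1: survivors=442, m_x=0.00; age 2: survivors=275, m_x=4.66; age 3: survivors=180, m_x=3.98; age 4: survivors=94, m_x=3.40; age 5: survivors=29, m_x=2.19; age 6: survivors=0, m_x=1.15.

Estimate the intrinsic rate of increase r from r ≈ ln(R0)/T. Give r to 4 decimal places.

0.5203

lx = nx/n0 = nx/600: 1, 0.73667…, 0.45833…, 0.3, 0.15667…, 0.04833…, 0
R0 = Σ lx·mx = 0 + 0 + 2.13583… + 1.194 + 0.53267… + 0.10585… + 0 = 3.96835…
Σ x·lx·mx = 10.513583…; T = 10.513583…/3.96835… = 2.64936…
r ≈ ln(R0)/T = ln(3.96835…)/2.64936… = 0.520258… → 0.5203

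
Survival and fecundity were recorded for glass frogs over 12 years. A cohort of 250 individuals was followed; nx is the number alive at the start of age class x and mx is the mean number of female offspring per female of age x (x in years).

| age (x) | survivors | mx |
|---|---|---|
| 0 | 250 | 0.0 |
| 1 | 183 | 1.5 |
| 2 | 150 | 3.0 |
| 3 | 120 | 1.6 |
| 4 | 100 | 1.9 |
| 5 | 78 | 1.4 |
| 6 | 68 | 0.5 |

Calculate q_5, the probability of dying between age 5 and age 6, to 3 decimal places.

0.128

lx = nx/n0 = nx/250: 1, 0.732, 0.6, 0.48, 0.4, 0.312, 0.272
q_5 = (l_5 − l_6) / l_5 = (0.312 − 0.272) / 0.312
     = 0.04 / 0.312 = 0.128205… → 0.128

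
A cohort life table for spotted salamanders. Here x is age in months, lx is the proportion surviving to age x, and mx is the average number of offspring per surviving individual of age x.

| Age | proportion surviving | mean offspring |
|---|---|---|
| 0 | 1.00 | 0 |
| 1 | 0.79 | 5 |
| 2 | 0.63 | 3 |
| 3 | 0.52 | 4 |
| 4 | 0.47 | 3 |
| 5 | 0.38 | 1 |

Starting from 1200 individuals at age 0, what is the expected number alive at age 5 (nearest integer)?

Expected survivors = N0 · l_5 = 1200 × 0.38 = 456 → 456

456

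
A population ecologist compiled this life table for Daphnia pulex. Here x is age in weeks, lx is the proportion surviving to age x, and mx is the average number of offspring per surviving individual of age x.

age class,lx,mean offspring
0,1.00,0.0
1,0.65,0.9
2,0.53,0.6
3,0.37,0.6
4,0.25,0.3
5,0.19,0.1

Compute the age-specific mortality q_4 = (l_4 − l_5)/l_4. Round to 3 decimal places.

0.240

q_4 = (l_4 − l_5) / l_4 = (0.25 − 0.19) / 0.25
     = 0.06 / 0.25 = 0.24 → 0.240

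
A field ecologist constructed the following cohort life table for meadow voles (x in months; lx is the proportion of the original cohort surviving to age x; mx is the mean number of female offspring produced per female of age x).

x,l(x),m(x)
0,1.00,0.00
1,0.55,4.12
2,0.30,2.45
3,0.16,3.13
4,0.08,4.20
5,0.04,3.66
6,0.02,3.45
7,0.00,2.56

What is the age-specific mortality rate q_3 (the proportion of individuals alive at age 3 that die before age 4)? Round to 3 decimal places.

0.500

q_3 = (l_3 − l_4) / l_3 = (0.16 − 0.08) / 0.16
     = 0.08 / 0.16 = 0.5 → 0.500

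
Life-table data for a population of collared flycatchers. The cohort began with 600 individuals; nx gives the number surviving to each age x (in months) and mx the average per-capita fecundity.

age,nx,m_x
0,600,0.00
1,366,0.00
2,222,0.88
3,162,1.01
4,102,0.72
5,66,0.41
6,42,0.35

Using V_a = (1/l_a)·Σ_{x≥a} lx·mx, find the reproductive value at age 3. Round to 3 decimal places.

lx = nx/n0 = nx/600: 1, 0.61, 0.37, 0.27, 0.17, 0.11, 0.07
lx·mx for x ≥ 3: 0.2727, 0.1224, 0.0451, 0.0245 → sum = 0.4647
V_3 = 0.4647 / l_3 = 0.4647 / 0.27 = 1.721111… → 1.721

1.721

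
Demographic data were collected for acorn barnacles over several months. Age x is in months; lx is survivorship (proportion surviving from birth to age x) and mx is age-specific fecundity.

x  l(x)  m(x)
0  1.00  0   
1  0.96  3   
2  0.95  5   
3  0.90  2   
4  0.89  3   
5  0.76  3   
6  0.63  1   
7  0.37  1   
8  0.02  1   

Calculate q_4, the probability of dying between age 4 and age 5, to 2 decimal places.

0.15

q_4 = (l_4 − l_5) / l_4 = (0.89 − 0.76) / 0.89
     = 0.13 / 0.89 = 0.146067… → 0.15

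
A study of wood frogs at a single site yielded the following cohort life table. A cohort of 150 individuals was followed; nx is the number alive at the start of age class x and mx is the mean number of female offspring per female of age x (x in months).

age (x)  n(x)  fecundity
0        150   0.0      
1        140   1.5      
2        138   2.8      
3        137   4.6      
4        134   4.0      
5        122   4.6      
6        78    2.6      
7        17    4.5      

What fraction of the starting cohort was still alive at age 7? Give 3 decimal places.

0.113

l_7 = n_7/n_0 = 17/150 = 0.113333… → 0.113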